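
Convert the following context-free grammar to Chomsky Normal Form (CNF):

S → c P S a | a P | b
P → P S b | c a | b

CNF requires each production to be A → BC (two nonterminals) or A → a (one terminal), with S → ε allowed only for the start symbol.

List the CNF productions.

TC → c; TA → a; S → b; TB → b; P → b; S → TC X0; X0 → P X1; X1 → S TA; S → TA P; P → P X2; X2 → S TB; P → TC TA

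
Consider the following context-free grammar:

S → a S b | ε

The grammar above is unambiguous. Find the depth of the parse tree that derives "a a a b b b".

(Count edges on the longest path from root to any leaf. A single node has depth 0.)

4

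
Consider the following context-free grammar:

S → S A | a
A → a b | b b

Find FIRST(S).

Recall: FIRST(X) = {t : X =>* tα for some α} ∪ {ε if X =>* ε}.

We compute FIRST(S) using the standard algorithm.
FIRST(A) = {a, b}
FIRST(S) = {a}
Therefore, FIRST(S) = {a}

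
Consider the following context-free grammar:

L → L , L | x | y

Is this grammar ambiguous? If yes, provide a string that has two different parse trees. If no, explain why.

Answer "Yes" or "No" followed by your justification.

Yes - the string 'y , y , y , y' has two distinct leftmost derivations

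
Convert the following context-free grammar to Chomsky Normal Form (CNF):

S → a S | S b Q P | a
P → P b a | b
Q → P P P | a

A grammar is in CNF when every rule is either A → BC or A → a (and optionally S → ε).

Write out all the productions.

TA → a; TB → b; S → a; P → b; Q → a; S → TA S; S → S X0; X0 → TB X1; X1 → Q P; P → P X2; X2 → TB TA; Q → P X3; X3 → P P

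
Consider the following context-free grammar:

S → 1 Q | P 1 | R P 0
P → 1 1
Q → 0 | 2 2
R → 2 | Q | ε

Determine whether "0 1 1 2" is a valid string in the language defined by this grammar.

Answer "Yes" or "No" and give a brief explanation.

No - no valid derivation exists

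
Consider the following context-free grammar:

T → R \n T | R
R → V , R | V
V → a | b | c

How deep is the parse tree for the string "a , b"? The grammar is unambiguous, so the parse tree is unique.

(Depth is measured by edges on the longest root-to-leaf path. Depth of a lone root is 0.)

4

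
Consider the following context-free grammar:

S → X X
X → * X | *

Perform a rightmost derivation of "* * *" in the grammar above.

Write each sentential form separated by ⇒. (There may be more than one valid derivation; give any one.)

S ⇒ X X ⇒ X * X ⇒ X * * ⇒ * * *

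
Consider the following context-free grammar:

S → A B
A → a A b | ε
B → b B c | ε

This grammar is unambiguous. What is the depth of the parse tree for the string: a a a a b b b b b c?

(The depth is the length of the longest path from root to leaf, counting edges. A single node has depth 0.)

6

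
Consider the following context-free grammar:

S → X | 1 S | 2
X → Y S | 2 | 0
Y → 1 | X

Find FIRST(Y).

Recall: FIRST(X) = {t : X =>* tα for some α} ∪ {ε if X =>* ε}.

We compute FIRST(Y) using the standard algorithm.
FIRST(S) = {0, 1, 2}
FIRST(X) = {0, 1, 2}
FIRST(Y) = {0, 1, 2}
Therefore, FIRST(Y) = {0, 1, 2}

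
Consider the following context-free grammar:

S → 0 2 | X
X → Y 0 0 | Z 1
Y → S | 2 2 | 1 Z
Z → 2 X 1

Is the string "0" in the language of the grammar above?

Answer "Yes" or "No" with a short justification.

No - no valid derivation exists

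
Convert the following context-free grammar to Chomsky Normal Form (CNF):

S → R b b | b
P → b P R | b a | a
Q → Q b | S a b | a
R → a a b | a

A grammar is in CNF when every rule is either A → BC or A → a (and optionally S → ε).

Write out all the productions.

TB → b; S → b; TA → a; P → a; Q → a; R → a; S → R X0; X0 → TB TB; P → TB X1; X1 → P R; P → TB TA; Q → Q TB; Q → S X2; X2 → TA TB; R → TA X3; X3 → TA TB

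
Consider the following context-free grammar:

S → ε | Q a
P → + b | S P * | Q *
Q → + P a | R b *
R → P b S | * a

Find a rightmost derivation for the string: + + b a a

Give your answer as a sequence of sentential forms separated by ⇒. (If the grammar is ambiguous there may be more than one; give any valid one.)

S ⇒ Q a ⇒ + P a a ⇒ + + b a a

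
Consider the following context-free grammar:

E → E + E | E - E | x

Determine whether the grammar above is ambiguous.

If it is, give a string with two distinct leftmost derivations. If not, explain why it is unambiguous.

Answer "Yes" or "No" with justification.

Yes - the string 'x - x + x - x - x' has two distinct leftmost derivations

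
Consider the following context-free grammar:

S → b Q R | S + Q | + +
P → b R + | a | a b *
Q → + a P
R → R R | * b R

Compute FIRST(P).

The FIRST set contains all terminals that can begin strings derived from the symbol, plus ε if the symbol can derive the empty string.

We compute FIRST(P) using the standard algorithm.
FIRST(P) = {a, b}
FIRST(Q) = {+}
FIRST(R) = {*}
FIRST(S) = {+, b}
Therefore, FIRST(P) = {a, b}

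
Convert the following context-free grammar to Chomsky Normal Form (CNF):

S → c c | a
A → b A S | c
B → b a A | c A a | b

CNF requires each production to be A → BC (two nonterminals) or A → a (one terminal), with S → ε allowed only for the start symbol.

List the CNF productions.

TC → c; S → a; TB → b; A → c; TA → a; B → b; S → TC TC; A → TB X0; X0 → A S; B → TB X1; X1 → TA A; B → TC X2; X2 → A TA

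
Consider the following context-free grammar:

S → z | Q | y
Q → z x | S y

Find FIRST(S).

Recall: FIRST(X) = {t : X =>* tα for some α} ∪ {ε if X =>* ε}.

We compute FIRST(S) using the standard algorithm.
FIRST(Q) = {y, z}
FIRST(S) = {y, z}
Therefore, FIRST(S) = {y, z}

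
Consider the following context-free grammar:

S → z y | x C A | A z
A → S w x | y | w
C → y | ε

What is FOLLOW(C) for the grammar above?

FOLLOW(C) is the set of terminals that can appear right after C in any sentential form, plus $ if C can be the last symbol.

We compute FOLLOW(C) using the standard algorithm.
FOLLOW(S) starts with {$}.
FIRST(A) = {w, x, y, z}
FIRST(C) = {y, ε}
FIRST(S) = {w, x, y, z}
FOLLOW(A) = {$, w, z}
FOLLOW(C) = {w, x, y, z}
FOLLOW(S) = {$, w}
Therefore, FOLLOW(C) = {w, x, y, z}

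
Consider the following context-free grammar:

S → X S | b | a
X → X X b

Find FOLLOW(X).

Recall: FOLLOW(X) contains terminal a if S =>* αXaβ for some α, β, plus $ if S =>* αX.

We compute FOLLOW(X) using the standard algorithm.
FOLLOW(S) starts with {$}.
FIRST(S) = {a, b}
FIRST(X) = {}
FOLLOW(S) = {$}
FOLLOW(X) = {a, b}
Therefore, FOLLOW(X) = {a, b}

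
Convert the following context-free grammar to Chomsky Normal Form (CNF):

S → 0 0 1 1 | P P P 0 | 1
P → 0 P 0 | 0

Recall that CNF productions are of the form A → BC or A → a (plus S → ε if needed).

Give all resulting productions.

T0 → 0; T1 → 1; S → 1; P → 0; S → T0 X0; X0 → T0 X1; X1 → T1 T1; S → P X2; X2 → P X3; X3 → P T0; P → T0 X4; X4 → P T0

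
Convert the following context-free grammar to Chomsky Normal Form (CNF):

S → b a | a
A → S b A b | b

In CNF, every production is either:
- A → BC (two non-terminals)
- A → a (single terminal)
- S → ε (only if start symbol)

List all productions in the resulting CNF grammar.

TB → b; TA → a; S → a; A → b; S → TB TA; A → S X0; X0 → TB X1; X1 → A TB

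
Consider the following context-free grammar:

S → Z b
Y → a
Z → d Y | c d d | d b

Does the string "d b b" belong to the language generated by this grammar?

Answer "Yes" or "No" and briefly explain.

Yes - a valid derivation exists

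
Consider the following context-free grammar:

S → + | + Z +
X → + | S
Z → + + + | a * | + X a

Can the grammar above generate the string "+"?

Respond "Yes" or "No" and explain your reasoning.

Yes - a valid derivation exists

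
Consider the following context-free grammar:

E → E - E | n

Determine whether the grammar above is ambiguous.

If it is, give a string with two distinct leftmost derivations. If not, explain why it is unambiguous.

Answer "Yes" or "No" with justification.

Yes - the string 'n - n - n - n - n - n' has two distinct leftmost derivations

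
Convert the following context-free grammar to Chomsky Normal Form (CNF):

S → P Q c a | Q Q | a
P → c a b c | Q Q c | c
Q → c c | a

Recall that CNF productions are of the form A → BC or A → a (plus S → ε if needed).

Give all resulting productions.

TC → c; TA → a; S → a; TB → b; P → c; Q → a; S → P X0; X0 → Q X1; X1 → TC TA; S → Q Q; P → TC X2; X2 → TA X3; X3 → TB TC; P → Q X4; X4 → Q TC; Q → TC TC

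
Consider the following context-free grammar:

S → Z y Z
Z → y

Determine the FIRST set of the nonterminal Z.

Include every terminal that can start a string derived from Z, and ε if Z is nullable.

We compute FIRST(Z) using the standard algorithm.
FIRST(S) = {y}
FIRST(Z) = {y}
Therefore, FIRST(Z) = {y}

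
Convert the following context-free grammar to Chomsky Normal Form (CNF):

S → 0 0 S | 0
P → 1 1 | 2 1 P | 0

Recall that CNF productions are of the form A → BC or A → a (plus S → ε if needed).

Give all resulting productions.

T0 → 0; S → 0; T1 → 1; T2 → 2; P → 0; S → T0 X0; X0 → T0 S; P → T1 T1; P → T2 X1; X1 → T1 P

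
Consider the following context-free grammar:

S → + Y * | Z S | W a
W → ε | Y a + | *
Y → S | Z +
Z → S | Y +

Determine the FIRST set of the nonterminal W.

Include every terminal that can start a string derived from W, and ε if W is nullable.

We compute FIRST(W) using the standard algorithm.
FIRST(S) = {*, +, a}
FIRST(W) = {*, +, a, ε}
FIRST(Y) = {*, +, a}
FIRST(Z) = {*, +, a}
Therefore, FIRST(W) = {*, +, a, ε}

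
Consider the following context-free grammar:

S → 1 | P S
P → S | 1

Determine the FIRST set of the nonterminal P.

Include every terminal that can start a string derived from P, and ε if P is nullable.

We compute FIRST(P) using the standard algorithm.
FIRST(P) = {1}
FIRST(S) = {1}
Therefore, FIRST(P) = {1}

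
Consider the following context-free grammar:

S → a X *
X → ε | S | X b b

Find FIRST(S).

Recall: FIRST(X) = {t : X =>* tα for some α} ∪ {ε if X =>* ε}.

We compute FIRST(S) using the standard algorithm.
FIRST(S) = {a}
FIRST(X) = {a, b, ε}
Therefore, FIRST(S) = {a}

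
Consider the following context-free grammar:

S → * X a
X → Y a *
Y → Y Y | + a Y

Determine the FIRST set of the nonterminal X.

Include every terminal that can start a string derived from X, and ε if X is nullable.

We compute FIRST(X) using the standard algorithm.
FIRST(S) = {*}
FIRST(X) = {+}
FIRST(Y) = {+}
Therefore, FIRST(X) = {+}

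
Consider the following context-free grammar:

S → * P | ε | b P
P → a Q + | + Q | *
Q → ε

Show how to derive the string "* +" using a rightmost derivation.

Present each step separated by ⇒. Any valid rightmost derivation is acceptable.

S ⇒ * P ⇒ * + Q ⇒ * +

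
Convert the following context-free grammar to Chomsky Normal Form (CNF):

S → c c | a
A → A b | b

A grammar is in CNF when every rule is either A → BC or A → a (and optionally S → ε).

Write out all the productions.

TC → c; S → a; TB → b; A → b; S → TC TC; A → A TB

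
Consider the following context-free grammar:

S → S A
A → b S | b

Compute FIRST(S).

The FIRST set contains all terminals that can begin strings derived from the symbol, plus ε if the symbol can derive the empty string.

We compute FIRST(S) using the standard algorithm.
FIRST(A) = {b}
FIRST(S) = {}
Therefore, FIRST(S) = {}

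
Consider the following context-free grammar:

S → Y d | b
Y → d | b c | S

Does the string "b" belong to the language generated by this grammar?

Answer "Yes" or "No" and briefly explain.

Yes - a valid derivation exists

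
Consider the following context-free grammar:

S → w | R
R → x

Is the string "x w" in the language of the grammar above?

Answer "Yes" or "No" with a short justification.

No - no valid derivation exists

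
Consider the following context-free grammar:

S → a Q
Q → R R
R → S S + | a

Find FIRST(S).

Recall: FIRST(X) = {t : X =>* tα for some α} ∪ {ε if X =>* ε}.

We compute FIRST(S) using the standard algorithm.
FIRST(Q) = {a}
FIRST(R) = {a}
FIRST(S) = {a}
Therefore, FIRST(S) = {a}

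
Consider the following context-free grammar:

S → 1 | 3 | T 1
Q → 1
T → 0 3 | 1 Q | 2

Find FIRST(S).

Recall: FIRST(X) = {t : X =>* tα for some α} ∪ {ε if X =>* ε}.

We compute FIRST(S) using the standard algorithm.
FIRST(Q) = {1}
FIRST(S) = {0, 1, 2, 3}
FIRST(T) = {0, 1, 2}
Therefore, FIRST(S) = {0, 1, 2, 3}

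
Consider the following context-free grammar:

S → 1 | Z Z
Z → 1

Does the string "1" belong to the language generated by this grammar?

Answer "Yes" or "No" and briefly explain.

Yes - a valid derivation exists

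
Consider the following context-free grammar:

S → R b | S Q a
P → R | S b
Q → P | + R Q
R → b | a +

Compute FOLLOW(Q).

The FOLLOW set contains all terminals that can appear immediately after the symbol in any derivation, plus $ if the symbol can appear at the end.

We compute FOLLOW(Q) using the standard algorithm.
FOLLOW(S) starts with {$}.
FIRST(P) = {a, b}
FIRST(Q) = {+, a, b}
FIRST(R) = {a, b}
FIRST(S) = {a, b}
FOLLOW(P) = {a}
FOLLOW(Q) = {a}
FOLLOW(R) = {+, a, b}
FOLLOW(S) = {$, +, a, b}
Therefore, FOLLOW(Q) = {a}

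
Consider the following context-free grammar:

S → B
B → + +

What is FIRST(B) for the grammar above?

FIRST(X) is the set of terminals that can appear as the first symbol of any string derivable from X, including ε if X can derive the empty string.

We compute FIRST(B) using the standard algorithm.
FIRST(B) = {+}
FIRST(S) = {+}
Therefore, FIRST(B) = {+}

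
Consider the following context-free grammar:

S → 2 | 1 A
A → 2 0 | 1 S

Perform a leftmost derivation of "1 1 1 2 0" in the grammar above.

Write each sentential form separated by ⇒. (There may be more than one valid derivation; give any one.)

S ⇒ 1 A ⇒ 1 1 S ⇒ 1 1 1 A ⇒ 1 1 1 2 0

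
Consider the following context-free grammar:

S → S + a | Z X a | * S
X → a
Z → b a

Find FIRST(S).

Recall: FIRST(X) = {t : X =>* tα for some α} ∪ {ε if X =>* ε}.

We compute FIRST(S) using the standard algorithm.
FIRST(S) = {*, b}
FIRST(X) = {a}
FIRST(Z) = {b}
Therefore, FIRST(S) = {*, b}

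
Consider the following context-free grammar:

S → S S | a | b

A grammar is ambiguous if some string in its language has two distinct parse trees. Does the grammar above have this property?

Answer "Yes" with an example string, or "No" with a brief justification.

Yes - the string 'b b b' has two distinct parse trees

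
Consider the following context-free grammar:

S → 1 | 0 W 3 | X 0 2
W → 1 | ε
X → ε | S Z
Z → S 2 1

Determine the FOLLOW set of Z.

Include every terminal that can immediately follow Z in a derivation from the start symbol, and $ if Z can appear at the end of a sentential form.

We compute FOLLOW(Z) using the standard algorithm.
FOLLOW(S) starts with {$}.
FIRST(S) = {0, 1}
FIRST(W) = {1, ε}
FIRST(X) = {0, 1, ε}
FIRST(Z) = {0, 1}
FOLLOW(S) = {$, 0, 1, 2}
FOLLOW(W) = {3}
FOLLOW(X) = {0}
FOLLOW(Z) = {0}
Therefore, FOLLOW(Z) = {0}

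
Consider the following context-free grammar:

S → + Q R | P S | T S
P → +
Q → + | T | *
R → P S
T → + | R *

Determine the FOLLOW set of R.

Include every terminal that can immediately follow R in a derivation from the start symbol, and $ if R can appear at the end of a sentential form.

We compute FOLLOW(R) using the standard algorithm.
FOLLOW(S) starts with {$}.
FIRST(P) = {+}
FIRST(Q) = {*, +}
FIRST(R) = {+}
FIRST(S) = {+}
FIRST(T) = {+}
FOLLOW(P) = {+}
FOLLOW(Q) = {+}
FOLLOW(R) = {$, *}
FOLLOW(S) = {$, *}
FOLLOW(T) = {+}
Therefore, FOLLOW(R) = {$, *}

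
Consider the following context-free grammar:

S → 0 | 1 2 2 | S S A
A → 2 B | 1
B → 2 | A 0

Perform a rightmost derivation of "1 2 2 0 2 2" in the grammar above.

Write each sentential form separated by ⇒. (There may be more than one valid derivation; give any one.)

S ⇒ S S A ⇒ S S 2 B ⇒ S S 2 2 ⇒ S 0 2 2 ⇒ 1 2 2 0 2 2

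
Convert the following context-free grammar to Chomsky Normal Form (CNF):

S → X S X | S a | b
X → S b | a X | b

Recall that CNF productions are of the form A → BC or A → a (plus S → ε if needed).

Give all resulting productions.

TA → a; S → b; TB → b; X → b; S → X X0; X0 → S X; S → S TA; X → S TB; X → TA X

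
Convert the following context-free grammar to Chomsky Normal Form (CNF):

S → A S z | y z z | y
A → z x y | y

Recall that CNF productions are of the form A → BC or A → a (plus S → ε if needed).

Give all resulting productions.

TZ → z; TY → y; S → y; TX → x; A → y; S → A X0; X0 → S TZ; S → TY X1; X1 → TZ TZ; A → TZ X2; X2 → TX TY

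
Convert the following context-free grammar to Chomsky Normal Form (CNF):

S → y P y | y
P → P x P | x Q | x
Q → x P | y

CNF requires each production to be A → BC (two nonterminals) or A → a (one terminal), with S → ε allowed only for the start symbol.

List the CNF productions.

TY → y; S → y; TX → x; P → x; Q → y; S → TY X0; X0 → P TY; P → P X1; X1 → TX P; P → TX Q; Q → TX P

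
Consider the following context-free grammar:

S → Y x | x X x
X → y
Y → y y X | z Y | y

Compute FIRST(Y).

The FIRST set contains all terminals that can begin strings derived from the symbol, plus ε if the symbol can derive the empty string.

We compute FIRST(Y) using the standard algorithm.
FIRST(S) = {x, y, z}
FIRST(X) = {y}
FIRST(Y) = {y, z}
Therefore, FIRST(Y) = {y, z}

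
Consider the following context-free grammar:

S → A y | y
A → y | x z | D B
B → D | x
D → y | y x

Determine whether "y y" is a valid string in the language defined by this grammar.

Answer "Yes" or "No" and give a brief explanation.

Yes - a valid derivation exists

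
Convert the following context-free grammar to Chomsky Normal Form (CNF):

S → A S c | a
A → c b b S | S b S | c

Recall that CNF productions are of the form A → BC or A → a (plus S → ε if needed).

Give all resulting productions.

TC → c; S → a; TB → b; A → c; S → A X0; X0 → S TC; A → TC X1; X1 → TB X2; X2 → TB S; A → S X3; X3 → TB S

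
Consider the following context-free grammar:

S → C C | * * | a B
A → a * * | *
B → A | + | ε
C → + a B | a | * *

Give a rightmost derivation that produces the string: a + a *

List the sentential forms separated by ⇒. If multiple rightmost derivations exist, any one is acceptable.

S ⇒ C C ⇒ C + a B ⇒ C + a A ⇒ C + a * ⇒ a + a *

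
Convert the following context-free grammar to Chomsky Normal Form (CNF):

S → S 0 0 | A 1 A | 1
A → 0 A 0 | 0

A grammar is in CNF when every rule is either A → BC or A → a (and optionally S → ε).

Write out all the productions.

T0 → 0; T1 → 1; S → 1; A → 0; S → S X0; X0 → T0 T0; S → A X1; X1 → T1 A; A → T0 X2; X2 → A T0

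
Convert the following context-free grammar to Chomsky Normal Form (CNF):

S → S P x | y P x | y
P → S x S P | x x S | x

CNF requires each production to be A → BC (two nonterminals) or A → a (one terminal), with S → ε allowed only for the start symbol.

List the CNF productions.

TX → x; TY → y; S → y; P → x; S → S X0; X0 → P TX; S → TY X1; X1 → P TX; P → S X2; X2 → TX X3; X3 → S P; P → TX X4; X4 → TX S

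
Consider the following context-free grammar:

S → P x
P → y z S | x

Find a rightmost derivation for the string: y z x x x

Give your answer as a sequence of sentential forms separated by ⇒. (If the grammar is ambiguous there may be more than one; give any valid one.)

S ⇒ P x ⇒ y z S x ⇒ y z P x x ⇒ y z x x x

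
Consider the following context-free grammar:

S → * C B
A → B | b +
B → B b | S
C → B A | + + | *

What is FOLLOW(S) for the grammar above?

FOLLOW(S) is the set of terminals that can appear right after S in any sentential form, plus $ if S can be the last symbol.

We compute FOLLOW(S) using the standard algorithm.
FOLLOW(S) starts with {$}.
FIRST(A) = {*, b}
FIRST(B) = {*}
FIRST(C) = {*, +}
FIRST(S) = {*}
FOLLOW(A) = {*}
FOLLOW(B) = {$, *, b}
FOLLOW(C) = {*}
FOLLOW(S) = {$, *, b}
Therefore, FOLLOW(S) = {$, *, b}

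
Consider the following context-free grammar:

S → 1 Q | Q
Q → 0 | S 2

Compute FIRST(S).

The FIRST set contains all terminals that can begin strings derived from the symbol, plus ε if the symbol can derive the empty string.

We compute FIRST(S) using the standard algorithm.
FIRST(Q) = {0, 1}
FIRST(S) = {0, 1}
Therefore, FIRST(S) = {0, 1}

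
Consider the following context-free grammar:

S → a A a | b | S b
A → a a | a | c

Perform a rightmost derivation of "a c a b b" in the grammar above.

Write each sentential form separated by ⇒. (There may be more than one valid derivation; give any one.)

S ⇒ S b ⇒ S b b ⇒ a A a b b ⇒ a c a b b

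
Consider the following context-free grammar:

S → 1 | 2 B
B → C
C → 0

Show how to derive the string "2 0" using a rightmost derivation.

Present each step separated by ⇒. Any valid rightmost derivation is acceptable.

S ⇒ 2 B ⇒ 2 C ⇒ 2 0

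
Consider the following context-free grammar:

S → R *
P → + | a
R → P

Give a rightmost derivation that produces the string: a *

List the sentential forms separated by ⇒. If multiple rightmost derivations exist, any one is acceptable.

S ⇒ R * ⇒ P * ⇒ a *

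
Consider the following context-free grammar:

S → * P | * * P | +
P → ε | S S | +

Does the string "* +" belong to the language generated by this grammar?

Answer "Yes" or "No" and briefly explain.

Yes - a valid derivation exists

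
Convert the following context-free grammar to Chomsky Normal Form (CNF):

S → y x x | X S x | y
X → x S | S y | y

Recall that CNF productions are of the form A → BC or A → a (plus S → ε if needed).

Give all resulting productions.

TY → y; TX → x; S → y; X → y; S → TY X0; X0 → TX TX; S → X X1; X1 → S TX; X → TX S; X → S TY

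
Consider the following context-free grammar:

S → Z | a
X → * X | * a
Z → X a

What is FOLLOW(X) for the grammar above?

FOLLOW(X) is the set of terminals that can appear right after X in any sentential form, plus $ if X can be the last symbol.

We compute FOLLOW(X) using the standard algorithm.
FOLLOW(S) starts with {$}.
FIRST(S) = {*, a}
FIRST(X) = {*}
FIRST(Z) = {*}
FOLLOW(S) = {$}
FOLLOW(X) = {a}
FOLLOW(Z) = {$}
Therefore, FOLLOW(X) = {a}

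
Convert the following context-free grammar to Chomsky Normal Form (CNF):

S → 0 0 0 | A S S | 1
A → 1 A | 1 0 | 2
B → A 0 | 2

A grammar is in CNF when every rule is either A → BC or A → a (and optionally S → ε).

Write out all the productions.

T0 → 0; S → 1; T1 → 1; A → 2; B → 2; S → T0 X0; X0 → T0 T0; S → A X1; X1 → S S; A → T1 A; A → T1 T0; B → A T0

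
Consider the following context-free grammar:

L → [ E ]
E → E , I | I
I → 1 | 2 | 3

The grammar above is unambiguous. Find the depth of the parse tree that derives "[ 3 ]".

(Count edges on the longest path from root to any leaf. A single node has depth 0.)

3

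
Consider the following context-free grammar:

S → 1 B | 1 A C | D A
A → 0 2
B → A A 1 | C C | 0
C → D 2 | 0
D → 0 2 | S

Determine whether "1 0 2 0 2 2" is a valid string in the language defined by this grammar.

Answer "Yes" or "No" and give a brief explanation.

Yes - a valid derivation exists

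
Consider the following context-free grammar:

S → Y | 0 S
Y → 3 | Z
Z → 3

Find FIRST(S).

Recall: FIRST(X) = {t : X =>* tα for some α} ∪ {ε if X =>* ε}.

We compute FIRST(S) using the standard algorithm.
FIRST(S) = {0, 3}
FIRST(Y) = {3}
FIRST(Z) = {3}
Therefore, FIRST(S) = {0, 3}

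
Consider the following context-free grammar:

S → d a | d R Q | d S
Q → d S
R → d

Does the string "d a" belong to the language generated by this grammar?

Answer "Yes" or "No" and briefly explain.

Yes - a valid derivation exists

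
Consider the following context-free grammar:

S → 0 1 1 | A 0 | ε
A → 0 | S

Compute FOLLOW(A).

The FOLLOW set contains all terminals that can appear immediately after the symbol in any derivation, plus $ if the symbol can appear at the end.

We compute FOLLOW(A) using the standard algorithm.
FOLLOW(S) starts with {$}.
FIRST(A) = {0, ε}
FIRST(S) = {0, ε}
FOLLOW(A) = {0}
FOLLOW(S) = {$, 0}
Therefore, FOLLOW(A) = {0}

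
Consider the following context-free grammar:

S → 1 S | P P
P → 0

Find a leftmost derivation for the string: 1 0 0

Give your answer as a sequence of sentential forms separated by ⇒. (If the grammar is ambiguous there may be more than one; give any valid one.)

S ⇒ 1 S ⇒ 1 P P ⇒ 1 0 P ⇒ 1 0 0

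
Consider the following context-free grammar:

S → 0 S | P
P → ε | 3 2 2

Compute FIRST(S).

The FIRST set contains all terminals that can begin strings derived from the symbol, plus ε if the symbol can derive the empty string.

We compute FIRST(S) using the standard algorithm.
FIRST(P) = {3, ε}
FIRST(S) = {0, 3, ε}
Therefore, FIRST(S) = {0, 3, ε}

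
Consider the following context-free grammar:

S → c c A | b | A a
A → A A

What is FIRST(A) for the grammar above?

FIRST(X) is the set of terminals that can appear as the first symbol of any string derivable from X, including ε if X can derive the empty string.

We compute FIRST(A) using the standard algorithm.
FIRST(A) = {}
FIRST(S) = {b, c}
Therefore, FIRST(A) = {}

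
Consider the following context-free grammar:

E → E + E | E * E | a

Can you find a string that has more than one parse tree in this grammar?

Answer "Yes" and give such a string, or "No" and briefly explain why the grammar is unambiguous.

Yes - the string 'a * a * a + a * a' has two distinct parse trees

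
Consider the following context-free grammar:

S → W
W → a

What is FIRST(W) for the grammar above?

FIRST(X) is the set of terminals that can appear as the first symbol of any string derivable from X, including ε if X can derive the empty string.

We compute FIRST(W) using the standard algorithm.
FIRST(S) = {a}
FIRST(W) = {a}
Therefore, FIRST(W) = {a}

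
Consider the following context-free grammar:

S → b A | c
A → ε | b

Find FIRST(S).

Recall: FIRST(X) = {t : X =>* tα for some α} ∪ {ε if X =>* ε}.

We compute FIRST(S) using the standard algorithm.
FIRST(A) = {b, ε}
FIRST(S) = {b, c}
Therefore, FIRST(S) = {b, c}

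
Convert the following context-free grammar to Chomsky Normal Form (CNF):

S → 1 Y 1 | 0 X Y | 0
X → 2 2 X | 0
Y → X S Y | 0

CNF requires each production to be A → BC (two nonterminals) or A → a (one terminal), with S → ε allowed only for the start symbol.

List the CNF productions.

T1 → 1; T0 → 0; S → 0; T2 → 2; X → 0; Y → 0; S → T1 X0; X0 → Y T1; S → T0 X1; X1 → X Y; X → T2 X2; X2 → T2 X; Y → X X3; X3 → S Y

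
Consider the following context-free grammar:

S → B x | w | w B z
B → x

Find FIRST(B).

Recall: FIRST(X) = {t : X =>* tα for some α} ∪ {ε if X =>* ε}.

We compute FIRST(B) using the standard algorithm.
FIRST(B) = {x}
FIRST(S) = {w, x}
Therefore, FIRST(B) = {x}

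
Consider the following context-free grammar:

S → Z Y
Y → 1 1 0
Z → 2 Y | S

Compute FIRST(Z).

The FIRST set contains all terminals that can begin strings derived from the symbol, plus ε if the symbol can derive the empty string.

We compute FIRST(Z) using the standard algorithm.
FIRST(S) = {2}
FIRST(Y) = {1}
FIRST(Z) = {2}
Therefore, FIRST(Z) = {2}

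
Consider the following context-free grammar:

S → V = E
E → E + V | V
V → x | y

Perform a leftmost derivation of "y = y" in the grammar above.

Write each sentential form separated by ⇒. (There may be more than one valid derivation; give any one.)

S ⇒ V = E ⇒ y = E ⇒ y = V ⇒ y = y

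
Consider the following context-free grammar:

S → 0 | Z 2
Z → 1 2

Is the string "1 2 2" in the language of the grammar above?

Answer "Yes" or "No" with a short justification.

Yes - a valid derivation exists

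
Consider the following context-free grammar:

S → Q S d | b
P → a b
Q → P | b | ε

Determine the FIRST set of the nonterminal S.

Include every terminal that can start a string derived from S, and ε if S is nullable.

We compute FIRST(S) using the standard algorithm.
FIRST(P) = {a}
FIRST(Q) = {a, b, ε}
FIRST(S) = {a, b}
Therefore, FIRST(S) = {a, b}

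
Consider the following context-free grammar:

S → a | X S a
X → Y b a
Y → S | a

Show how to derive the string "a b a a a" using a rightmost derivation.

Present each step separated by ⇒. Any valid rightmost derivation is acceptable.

S ⇒ X S a ⇒ X a a ⇒ Y b a a a ⇒ a b a a a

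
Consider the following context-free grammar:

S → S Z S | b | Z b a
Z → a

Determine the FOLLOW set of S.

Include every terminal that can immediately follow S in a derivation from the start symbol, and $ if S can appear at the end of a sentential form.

We compute FOLLOW(S) using the standard algorithm.
FOLLOW(S) starts with {$}.
FIRST(S) = {a, b}
FIRST(Z) = {a}
FOLLOW(S) = {$, a}
FOLLOW(Z) = {a, b}
Therefore, FOLLOW(S) = {$, a}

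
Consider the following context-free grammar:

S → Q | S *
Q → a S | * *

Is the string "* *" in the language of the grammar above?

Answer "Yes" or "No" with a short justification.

Yes - a valid derivation exists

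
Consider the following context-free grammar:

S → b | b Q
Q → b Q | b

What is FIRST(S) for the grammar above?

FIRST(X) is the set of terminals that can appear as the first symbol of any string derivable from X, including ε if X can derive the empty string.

We compute FIRST(S) using the standard algorithm.
FIRST(Q) = {b}
FIRST(S) = {b}
Therefore, FIRST(S) = {b}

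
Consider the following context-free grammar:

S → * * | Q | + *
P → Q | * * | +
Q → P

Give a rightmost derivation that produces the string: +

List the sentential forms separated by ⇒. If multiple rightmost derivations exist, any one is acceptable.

S ⇒ Q ⇒ P ⇒ +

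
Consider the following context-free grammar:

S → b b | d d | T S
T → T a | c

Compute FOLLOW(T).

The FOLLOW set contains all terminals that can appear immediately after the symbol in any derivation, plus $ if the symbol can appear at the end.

We compute FOLLOW(T) using the standard algorithm.
FOLLOW(S) starts with {$}.
FIRST(S) = {b, c, d}
FIRST(T) = {c}
FOLLOW(S) = {$}
FOLLOW(T) = {a, b, c, d}
Therefore, FOLLOW(T) = {a, b, c, d}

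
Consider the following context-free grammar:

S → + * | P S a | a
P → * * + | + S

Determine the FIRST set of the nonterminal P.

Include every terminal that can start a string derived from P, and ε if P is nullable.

We compute FIRST(P) using the standard algorithm.
FIRST(P) = {*, +}
FIRST(S) = {*, +, a}
Therefore, FIRST(P) = {*, +}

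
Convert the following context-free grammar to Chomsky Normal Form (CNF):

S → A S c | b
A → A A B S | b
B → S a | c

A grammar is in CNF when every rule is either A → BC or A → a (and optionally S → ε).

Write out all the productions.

TC → c; S → b; A → b; TA → a; B → c; S → A X0; X0 → S TC; A → A X1; X1 → A X2; X2 → B S; B → S TA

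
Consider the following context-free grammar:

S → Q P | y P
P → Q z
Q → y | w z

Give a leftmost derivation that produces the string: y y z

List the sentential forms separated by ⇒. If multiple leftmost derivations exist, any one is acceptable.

S ⇒ y P ⇒ y Q z ⇒ y y z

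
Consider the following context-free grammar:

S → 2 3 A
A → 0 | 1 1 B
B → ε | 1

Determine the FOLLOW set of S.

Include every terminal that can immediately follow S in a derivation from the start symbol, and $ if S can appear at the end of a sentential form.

We compute FOLLOW(S) using the standard algorithm.
FOLLOW(S) starts with {$}.
FIRST(A) = {0, 1}
FIRST(B) = {1, ε}
FIRST(S) = {2}
FOLLOW(A) = {$}
FOLLOW(B) = {$}
FOLLOW(S) = {$}
Therefore, FOLLOW(S) = {$}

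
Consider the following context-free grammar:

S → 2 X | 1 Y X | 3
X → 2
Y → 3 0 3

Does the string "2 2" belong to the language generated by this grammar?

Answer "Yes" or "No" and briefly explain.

Yes - a valid derivation exists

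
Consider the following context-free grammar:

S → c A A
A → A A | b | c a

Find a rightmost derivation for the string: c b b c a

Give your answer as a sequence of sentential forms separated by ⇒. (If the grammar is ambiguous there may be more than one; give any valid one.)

S ⇒ c A A ⇒ c A A A ⇒ c A A c a ⇒ c A b c a ⇒ c b b c a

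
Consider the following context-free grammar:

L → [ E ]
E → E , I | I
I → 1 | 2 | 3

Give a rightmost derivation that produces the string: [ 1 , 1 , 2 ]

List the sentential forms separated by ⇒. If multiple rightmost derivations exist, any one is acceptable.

L ⇒ [ E ] ⇒ [ E , I ] ⇒ [ E , 2 ] ⇒ [ E , I , 2 ] ⇒ [ E , 1 , 2 ] ⇒ [ I , 1 , 2 ] ⇒ [ 1 , 1 , 2 ]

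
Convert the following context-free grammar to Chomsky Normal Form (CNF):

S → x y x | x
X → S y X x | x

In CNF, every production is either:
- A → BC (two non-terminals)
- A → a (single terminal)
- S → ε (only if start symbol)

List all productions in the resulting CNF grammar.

TX → x; TY → y; S → x; X → x; S → TX X0; X0 → TY TX; X → S X1; X1 → TY X2; X2 → X TX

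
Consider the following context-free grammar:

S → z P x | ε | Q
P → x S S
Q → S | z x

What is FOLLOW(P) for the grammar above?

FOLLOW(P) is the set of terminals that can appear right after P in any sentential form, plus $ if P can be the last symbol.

We compute FOLLOW(P) using the standard algorithm.
FOLLOW(S) starts with {$}.
FIRST(P) = {x}
FIRST(Q) = {z, ε}
FIRST(S) = {z, ε}
FOLLOW(P) = {x}
FOLLOW(Q) = {$, x, z}
FOLLOW(S) = {$, x, z}
Therefore, FOLLOW(P) = {x}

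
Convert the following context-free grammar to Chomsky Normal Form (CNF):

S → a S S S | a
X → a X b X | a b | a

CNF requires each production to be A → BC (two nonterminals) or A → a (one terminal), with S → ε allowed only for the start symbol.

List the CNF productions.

TA → a; S → a; TB → b; X → a; S → TA X0; X0 → S X1; X1 → S S; X → TA X2; X2 → X X3; X3 → TB X; X → TA TB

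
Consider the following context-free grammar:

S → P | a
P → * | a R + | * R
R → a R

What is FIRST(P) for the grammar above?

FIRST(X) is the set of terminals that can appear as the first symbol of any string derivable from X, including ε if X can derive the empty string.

We compute FIRST(P) using the standard algorithm.
FIRST(P) = {*, a}
FIRST(R) = {a}
FIRST(S) = {*, a}
Therefore, FIRST(P) = {*, a}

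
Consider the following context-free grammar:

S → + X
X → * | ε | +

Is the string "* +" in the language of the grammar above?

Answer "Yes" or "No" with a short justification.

No - no valid derivation exists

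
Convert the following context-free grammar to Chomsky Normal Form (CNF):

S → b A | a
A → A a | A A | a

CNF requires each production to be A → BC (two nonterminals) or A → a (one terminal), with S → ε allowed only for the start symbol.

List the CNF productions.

TB → b; S → a; TA → a; A → a; S → TB A; A → A TA; A → A A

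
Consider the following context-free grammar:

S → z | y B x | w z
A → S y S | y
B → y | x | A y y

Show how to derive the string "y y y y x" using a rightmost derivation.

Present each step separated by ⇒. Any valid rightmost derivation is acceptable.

S ⇒ y B x ⇒ y A y y x ⇒ y y y y x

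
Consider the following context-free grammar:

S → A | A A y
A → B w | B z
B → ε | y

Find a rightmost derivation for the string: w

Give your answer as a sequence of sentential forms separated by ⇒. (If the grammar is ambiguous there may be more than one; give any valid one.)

S ⇒ A ⇒ B w ⇒ w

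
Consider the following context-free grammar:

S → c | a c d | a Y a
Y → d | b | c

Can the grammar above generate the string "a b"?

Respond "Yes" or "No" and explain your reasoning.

No - no valid derivation exists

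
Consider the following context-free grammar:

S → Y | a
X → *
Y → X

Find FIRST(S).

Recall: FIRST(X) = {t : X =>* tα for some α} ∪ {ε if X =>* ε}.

We compute FIRST(S) using the standard algorithm.
FIRST(S) = {*, a}
FIRST(X) = {*}
FIRST(Y) = {*}
Therefore, FIRST(S) = {*, a}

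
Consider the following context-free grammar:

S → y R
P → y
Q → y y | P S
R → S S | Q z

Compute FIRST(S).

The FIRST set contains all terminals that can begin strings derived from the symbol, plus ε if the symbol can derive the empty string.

We compute FIRST(S) using the standard algorithm.
FIRST(P) = {y}
FIRST(Q) = {y}
FIRST(R) = {y}
FIRST(S) = {y}
Therefore, FIRST(S) = {y}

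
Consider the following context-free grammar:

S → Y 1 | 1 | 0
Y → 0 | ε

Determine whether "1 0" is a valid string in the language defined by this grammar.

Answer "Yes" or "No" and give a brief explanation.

No - no valid derivation exists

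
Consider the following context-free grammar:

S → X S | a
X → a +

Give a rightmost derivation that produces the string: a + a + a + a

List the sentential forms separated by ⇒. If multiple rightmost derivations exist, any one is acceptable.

S ⇒ X S ⇒ X X S ⇒ X X X S ⇒ X X X a ⇒ X X a + a ⇒ X a + a + a ⇒ a + a + a + a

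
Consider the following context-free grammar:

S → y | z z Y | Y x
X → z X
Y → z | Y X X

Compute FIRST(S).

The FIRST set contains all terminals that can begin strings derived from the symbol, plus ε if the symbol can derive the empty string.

We compute FIRST(S) using the standard algorithm.
FIRST(S) = {y, z}
FIRST(X) = {z}
FIRST(Y) = {z}
Therefore, FIRST(S) = {y, z}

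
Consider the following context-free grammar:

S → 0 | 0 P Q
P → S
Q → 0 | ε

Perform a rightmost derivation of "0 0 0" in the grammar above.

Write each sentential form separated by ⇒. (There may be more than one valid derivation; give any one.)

S ⇒ 0 P Q ⇒ 0 P 0 ⇒ 0 S 0 ⇒ 0 0 0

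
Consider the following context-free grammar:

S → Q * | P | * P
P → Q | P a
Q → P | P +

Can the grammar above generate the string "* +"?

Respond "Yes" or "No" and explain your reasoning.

No - no valid derivation exists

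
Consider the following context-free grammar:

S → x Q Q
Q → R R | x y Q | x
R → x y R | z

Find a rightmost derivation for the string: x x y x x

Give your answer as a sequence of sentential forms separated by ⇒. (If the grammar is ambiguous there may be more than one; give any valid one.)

S ⇒ x Q Q ⇒ x Q x ⇒ x x y Q x ⇒ x x y x x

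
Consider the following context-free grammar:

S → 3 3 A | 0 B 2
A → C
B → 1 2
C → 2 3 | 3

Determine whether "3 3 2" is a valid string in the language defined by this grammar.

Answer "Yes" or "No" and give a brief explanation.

No - no valid derivation exists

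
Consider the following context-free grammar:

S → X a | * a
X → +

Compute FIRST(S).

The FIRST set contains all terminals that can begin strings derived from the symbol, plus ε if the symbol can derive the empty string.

We compute FIRST(S) using the standard algorithm.
FIRST(S) = {*, +}
FIRST(X) = {+}
Therefore, FIRST(S) = {*, +}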